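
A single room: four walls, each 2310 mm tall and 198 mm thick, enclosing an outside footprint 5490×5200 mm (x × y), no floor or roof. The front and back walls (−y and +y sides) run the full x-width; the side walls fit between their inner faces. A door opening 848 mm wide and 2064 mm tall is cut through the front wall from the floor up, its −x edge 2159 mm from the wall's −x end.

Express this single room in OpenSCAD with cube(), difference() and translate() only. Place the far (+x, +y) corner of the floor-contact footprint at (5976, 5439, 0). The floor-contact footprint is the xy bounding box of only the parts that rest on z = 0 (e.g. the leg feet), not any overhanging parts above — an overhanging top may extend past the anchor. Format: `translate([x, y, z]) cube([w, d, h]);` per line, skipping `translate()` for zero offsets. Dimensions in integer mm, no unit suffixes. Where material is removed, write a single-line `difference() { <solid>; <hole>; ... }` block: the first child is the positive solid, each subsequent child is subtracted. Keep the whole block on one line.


difference() { translate([486, 239, 0]) cube([5490, 198, 2310]); translate([2645, 239, 0]) cube([848, 198, 2064]); }
translate([486, 5241, 0]) cube([5490, 198, 2310]);
translate([486, 437, 0]) cube([198, 4804, 2310]);
translate([5778, 437, 0]) cube([198, 4804, 2310]);


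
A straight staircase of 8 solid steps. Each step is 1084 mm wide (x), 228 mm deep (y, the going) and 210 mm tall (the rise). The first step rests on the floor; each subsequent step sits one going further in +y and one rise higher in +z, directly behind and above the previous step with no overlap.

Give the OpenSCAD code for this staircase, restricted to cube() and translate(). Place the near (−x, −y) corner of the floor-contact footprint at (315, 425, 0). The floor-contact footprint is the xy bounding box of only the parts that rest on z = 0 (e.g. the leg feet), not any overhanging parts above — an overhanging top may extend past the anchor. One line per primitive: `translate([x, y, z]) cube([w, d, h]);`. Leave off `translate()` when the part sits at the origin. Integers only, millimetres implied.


translate([315, 425, 0]) cube([1084, 228, 210]);
translate([315, 653, 210]) cube([1084, 228, 210]);
translate([315, 881, 420]) cube([1084, 228, 210]);
translate([315, 1109, 630]) cube([1084, 228, 210]);
translate([315, 1337, 840]) cube([1084, 228, 210]);
translate([315, 1565, 1050]) cube([1084, 228, 210]);
translate([315, 1793, 1260]) cube([1084, 228, 210]);
translate([315, 2021, 1470]) cube([1084, 228, 210]);


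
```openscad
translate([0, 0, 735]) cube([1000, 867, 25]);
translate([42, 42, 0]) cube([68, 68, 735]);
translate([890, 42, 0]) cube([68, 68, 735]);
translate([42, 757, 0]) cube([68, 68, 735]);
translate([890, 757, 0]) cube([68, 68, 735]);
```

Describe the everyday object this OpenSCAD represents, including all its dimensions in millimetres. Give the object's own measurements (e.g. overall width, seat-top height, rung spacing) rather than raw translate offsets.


A table: top 1000 mm (x) × 867 mm (y), 25 mm thick, upper face at z = 760 mm, on four 68×68 mm square legs, each inset 42 mm from the nearest pair of top edges from z = 0 to the bottom of the top.


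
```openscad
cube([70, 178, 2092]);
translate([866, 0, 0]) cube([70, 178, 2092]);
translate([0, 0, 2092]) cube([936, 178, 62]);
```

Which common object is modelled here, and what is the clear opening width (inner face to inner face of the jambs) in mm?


A door frame. The clear opening width is 796 mm.

Two 2092 mm tall posts with a header on top — a door frame. The left jamb is 70 mm wide at x = 0; the right jamb starts at x = 866. The clear opening is 866 − 70 = 796 mm.


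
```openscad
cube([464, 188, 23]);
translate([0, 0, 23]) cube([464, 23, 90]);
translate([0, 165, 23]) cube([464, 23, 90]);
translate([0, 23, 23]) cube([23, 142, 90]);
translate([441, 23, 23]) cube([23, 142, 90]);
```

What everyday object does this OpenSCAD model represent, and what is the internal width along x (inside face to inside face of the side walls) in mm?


An open box. The internal width is 418 mm.

A 464×188 base slab with four walls standing on it — an open box. The base is 464 mm wide and the walls are 23 mm thick, so the internal width is 464 − 2 × 23 = 418 mm.


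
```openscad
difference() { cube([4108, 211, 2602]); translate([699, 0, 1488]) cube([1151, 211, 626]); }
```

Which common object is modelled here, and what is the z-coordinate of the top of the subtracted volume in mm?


A wall with a window opening. The window head height is 2114 mm.

A wall with a rectangular opening subtracted — a window. Sill at z = 1488, opening 626 mm tall, so the head is at 1488 + 626 = 2114 mm.


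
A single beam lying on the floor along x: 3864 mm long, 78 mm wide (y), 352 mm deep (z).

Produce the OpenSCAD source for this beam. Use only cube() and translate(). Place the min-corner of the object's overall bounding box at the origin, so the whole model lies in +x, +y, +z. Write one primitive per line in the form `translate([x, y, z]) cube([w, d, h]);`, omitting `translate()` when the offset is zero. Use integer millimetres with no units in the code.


cube([3864, 78, 352]);


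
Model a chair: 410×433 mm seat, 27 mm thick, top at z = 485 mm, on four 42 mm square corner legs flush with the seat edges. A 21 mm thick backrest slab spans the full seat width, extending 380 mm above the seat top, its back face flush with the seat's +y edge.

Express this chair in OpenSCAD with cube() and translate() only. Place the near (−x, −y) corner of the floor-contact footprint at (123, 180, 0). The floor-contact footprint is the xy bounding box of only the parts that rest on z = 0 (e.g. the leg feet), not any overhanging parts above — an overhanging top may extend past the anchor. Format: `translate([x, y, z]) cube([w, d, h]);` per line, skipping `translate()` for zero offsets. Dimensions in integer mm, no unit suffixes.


// leg_h = 485 - 27 = 458
translate([123, 180, 458]) cube([410, 433, 27]);
translate([123, 180, 0]) cube([42, 42, 458]);
translate([491, 180, 0]) cube([42, 42, 458]);
translate([123, 571, 0]) cube([42, 42, 458]);
translate([491, 571, 0]) cube([42, 42, 458]);
translate([123, 592, 485]) cube([410, 21, 380]);


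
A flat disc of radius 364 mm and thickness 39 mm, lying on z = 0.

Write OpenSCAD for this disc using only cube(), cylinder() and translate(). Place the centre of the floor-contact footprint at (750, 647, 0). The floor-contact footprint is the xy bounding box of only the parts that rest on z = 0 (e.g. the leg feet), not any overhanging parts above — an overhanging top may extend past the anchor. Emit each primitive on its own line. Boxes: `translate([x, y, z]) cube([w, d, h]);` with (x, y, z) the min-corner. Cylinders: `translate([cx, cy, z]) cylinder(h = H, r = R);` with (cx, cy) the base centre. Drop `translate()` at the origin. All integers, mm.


translate([750, 647, 0]) cylinder(h = 39, r = 364);


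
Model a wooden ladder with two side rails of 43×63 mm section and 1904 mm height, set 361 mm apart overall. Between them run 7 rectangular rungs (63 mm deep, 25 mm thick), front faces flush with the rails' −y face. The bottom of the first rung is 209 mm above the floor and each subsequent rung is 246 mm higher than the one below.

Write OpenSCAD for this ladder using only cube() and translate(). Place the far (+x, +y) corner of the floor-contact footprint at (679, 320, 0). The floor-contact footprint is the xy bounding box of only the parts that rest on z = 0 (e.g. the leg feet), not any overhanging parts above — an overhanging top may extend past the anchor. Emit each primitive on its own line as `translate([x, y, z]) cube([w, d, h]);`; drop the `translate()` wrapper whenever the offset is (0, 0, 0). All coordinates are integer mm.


translate([318, 257, 0]) cube([43, 63, 1904]);
translate([636, 257, 0]) cube([43, 63, 1904]);
translate([361, 257, 209]) cube([275, 63, 25]);
translate([361, 257, 455]) cube([275, 63, 25]);
translate([361, 257, 701]) cube([275, 63, 25]);
translate([361, 257, 947]) cube([275, 63, 25]);
translate([361, 257, 1193]) cube([275, 63, 25]);
translate([361, 257, 1439]) cube([275, 63, 25]);
translate([361, 257, 1685]) cube([275, 63, 25]);


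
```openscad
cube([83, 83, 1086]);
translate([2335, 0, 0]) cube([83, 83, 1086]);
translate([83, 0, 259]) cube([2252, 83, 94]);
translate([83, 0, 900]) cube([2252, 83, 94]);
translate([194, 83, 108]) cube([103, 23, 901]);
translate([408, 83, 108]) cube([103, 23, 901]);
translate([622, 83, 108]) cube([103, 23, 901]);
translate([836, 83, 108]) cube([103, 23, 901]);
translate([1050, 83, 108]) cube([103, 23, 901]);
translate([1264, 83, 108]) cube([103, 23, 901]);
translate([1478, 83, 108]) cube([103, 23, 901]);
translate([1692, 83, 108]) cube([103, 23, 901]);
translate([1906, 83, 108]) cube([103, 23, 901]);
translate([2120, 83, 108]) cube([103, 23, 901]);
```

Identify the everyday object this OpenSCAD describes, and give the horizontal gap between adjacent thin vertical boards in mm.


A fence section. The picket gap is 111 mm.

Two posts, two rails, 10 pickets — a fence section. Span 2252 mm holds 10 pickets of 103 mm with 11 equal gaps: ⌊(2252 − 10·103) / 11⌋ = 111 mm.


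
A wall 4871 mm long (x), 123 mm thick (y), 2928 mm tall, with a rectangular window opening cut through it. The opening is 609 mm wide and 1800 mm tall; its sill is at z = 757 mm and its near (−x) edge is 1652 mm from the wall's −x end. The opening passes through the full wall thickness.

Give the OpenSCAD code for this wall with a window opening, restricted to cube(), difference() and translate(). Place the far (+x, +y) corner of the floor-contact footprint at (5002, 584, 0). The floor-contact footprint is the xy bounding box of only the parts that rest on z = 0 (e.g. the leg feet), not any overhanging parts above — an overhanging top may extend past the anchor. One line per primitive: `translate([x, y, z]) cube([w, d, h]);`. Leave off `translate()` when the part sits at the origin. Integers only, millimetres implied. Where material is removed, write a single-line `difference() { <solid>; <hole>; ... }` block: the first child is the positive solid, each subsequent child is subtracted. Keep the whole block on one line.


difference() { translate([131, 461, 0]) cube([4871, 123, 2928]); translate([1783, 461, 757]) cube([609, 123, 1800]); }


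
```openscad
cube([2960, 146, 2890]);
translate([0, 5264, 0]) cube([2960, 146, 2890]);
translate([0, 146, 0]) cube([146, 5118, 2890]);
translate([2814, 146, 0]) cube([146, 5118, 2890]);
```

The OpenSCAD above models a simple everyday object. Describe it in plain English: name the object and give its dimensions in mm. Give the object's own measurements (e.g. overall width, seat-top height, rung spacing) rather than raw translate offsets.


The wall frame of a small rectangular building: four walls, each 2890 mm tall and 146 mm thick, enclosing a footprint 2960 mm (x) by 5410 mm (y) outside-to-outside, with no floor or roof. The front and back walls (the −y and +y sides) span the full width; the two side walls fit between them.


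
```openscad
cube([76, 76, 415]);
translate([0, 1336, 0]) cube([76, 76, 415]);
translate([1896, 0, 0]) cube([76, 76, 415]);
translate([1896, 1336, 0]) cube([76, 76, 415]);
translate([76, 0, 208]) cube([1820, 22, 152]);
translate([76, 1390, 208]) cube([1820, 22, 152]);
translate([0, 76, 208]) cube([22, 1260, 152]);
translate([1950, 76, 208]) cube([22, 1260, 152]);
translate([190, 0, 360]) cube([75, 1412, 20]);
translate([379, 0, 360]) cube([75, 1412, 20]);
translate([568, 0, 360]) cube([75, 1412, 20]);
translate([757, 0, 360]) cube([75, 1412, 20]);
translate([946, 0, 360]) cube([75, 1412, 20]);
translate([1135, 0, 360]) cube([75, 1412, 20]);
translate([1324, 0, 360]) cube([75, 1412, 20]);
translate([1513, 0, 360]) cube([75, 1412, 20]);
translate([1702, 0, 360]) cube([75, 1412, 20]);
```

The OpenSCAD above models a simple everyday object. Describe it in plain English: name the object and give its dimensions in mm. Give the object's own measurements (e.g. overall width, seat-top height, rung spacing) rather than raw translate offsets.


A bed frame 1972 mm long (x) by 1412 mm wide (y). Four 76×76 mm corner posts, 415 mm tall, at the corners of the footprint. Four rails of 22 mm thickness and 152 mm height run between adjacent posts with their undersides at z = 208 mm, their outer faces flush with the outside of the frame (the two x-running rails run between the posts' inner faces; the two y-running rails run between the posts' inner faces). 9 slats, each 75 mm wide (x) and 20 mm thick, lie across the top of the two x-running rails, running the full 1412 mm width of the frame in y; along x they sit between the end posts with a 114 mm gap after the −x posts and between neighbouring slats, leaving 119 mm before the +x posts.


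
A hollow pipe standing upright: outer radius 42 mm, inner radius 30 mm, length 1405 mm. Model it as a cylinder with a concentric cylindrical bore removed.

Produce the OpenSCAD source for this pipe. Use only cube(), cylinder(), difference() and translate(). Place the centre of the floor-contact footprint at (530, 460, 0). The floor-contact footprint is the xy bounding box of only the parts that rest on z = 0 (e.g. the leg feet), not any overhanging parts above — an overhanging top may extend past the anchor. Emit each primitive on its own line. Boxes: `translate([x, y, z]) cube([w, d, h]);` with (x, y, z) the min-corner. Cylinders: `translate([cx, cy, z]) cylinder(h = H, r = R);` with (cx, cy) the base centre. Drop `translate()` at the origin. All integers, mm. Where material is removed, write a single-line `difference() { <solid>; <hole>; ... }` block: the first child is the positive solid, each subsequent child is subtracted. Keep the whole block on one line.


difference() { translate([530, 460, 0]) cylinder(h = 1405, r = 42); translate([530, 460, 0]) cylinder(h = 1405, r = 30); }


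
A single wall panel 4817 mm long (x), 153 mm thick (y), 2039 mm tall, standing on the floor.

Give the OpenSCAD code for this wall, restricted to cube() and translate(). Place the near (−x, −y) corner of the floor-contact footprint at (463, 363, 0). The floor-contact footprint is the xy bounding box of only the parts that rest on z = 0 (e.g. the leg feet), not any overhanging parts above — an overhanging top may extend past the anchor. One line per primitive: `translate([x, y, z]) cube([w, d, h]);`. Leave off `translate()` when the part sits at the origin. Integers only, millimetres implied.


translate([463, 363, 0]) cube([4817, 153, 2039]);


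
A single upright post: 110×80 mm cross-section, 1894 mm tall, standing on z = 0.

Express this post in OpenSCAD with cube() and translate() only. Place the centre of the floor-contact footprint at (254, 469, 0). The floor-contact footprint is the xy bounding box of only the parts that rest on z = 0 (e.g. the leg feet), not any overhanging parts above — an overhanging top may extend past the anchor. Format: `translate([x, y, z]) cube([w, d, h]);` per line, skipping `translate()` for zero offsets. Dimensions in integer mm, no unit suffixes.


translate([199, 429, 0]) cube([110, 80, 1894]);


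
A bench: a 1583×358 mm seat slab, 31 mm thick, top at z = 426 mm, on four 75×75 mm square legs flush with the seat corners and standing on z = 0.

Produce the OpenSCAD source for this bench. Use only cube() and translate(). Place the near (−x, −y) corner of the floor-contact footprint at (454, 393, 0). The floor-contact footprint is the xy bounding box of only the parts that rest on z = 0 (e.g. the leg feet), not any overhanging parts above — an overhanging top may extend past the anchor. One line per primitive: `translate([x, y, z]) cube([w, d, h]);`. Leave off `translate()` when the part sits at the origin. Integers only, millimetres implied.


translate([454, 393, 395]) cube([1583, 358, 31]);
translate([454, 393, 0]) cube([75, 75, 395]);
translate([454, 676, 0]) cube([75, 75, 395]);
translate([1962, 393, 0]) cube([75, 75, 395]);
translate([1962, 676, 0]) cube([75, 75, 395]);


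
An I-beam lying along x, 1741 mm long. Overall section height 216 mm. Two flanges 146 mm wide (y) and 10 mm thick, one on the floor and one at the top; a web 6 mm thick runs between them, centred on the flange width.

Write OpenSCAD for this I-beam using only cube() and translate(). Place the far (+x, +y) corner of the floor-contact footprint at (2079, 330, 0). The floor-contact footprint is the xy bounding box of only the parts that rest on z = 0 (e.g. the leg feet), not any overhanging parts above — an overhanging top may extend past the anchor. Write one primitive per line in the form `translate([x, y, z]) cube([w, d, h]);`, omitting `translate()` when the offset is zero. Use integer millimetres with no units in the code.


translate([338, 184, 0]) cube([1741, 146, 10]);
translate([338, 254, 10]) cube([1741, 6, 196]);
translate([338, 184, 206]) cube([1741, 146, 10]);


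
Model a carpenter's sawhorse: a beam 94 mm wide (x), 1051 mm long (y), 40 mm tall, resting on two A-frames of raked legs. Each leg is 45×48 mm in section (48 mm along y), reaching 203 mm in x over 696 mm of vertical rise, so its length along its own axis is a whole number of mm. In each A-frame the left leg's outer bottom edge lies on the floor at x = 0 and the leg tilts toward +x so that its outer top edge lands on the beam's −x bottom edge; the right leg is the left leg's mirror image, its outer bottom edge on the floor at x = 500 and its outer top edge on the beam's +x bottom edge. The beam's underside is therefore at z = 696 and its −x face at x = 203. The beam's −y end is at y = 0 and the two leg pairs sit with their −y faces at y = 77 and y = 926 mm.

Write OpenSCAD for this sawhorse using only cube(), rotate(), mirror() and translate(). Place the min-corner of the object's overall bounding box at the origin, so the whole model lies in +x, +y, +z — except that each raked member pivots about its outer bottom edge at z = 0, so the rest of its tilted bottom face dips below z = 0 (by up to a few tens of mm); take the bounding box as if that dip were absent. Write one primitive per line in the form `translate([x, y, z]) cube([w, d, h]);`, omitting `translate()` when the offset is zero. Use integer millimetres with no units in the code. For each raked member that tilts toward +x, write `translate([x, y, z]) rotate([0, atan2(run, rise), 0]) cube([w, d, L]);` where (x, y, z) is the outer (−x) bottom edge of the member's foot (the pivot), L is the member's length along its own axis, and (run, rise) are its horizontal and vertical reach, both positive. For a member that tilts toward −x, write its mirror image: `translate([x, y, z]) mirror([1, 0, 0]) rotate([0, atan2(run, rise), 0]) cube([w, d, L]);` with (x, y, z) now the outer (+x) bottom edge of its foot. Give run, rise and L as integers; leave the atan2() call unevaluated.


translate([203, 0, 696]) cube([94, 1051, 40]);
translate([0, 77, 0]) rotate([0, atan2(203, 696), 0]) cube([45, 48, 725]);
translate([500, 77, 0]) mirror([1, 0, 0]) rotate([0, atan2(203, 696), 0]) cube([45, 48, 725]);
translate([0, 926, 0]) rotate([0, atan2(203, 696), 0]) cube([45, 48, 725]);
translate([500, 926, 0]) mirror([1, 0, 0]) rotate([0, atan2(203, 696), 0]) cube([45, 48, 725]);


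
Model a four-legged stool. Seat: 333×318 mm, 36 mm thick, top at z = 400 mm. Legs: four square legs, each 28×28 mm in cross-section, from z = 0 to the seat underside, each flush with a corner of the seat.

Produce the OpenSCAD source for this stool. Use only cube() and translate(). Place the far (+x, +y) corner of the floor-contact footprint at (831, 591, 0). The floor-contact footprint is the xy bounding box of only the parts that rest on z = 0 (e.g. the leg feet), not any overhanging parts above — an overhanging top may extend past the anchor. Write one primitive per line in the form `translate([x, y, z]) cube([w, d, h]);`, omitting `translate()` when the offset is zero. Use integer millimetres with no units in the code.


// leg_h = 400 - 36 = 364
translate([498, 273, 364]) cube([333, 318, 36]);
translate([498, 273, 0]) cube([28, 28, 364]);
translate([803, 273, 0]) cube([28, 28, 364]);
translate([498, 563, 0]) cube([28, 28, 364]);
translate([803, 563, 0]) cube([28, 28, 364]);


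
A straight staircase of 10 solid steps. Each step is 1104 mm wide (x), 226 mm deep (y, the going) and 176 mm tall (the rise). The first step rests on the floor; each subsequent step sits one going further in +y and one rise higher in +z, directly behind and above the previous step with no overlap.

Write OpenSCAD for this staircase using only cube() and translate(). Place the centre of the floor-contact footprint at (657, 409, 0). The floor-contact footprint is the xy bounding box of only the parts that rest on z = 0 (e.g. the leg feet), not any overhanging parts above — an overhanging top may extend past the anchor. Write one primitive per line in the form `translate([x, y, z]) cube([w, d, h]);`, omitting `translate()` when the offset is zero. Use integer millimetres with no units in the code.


translate([105, 296, 0]) cube([1104, 226, 176]);
translate([105, 522, 176]) cube([1104, 226, 176]);
translate([105, 748, 352]) cube([1104, 226, 176]);
translate([105, 974, 528]) cube([1104, 226, 176]);
translate([105, 1200, 704]) cube([1104, 226, 176]);
translate([105, 1426, 880]) cube([1104, 226, 176]);
translate([105, 1652, 1056]) cube([1104, 226, 176]);
translate([105, 1878, 1232]) cube([1104, 226, 176]);
translate([105, 2104, 1408]) cube([1104, 226, 176]);
translate([105, 2330, 1584]) cube([1104, 226, 176]);


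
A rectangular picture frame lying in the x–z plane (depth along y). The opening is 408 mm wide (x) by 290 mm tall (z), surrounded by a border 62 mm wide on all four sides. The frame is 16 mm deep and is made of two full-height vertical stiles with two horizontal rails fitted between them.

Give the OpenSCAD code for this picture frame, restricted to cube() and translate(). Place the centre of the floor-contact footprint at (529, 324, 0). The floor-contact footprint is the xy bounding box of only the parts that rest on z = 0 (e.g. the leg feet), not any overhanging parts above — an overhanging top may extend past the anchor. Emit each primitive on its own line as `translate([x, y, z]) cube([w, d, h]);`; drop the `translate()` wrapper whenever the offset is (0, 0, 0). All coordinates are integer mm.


translate([263, 316, 0]) cube([62, 16, 414]);
translate([733, 316, 0]) cube([62, 16, 414]);
translate([325, 316, 0]) cube([408, 16, 62]);
translate([325, 316, 352]) cube([408, 16, 62]);


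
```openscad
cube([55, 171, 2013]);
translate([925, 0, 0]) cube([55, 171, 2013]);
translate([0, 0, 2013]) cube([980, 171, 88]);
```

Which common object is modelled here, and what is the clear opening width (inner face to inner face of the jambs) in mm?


A door frame. The clear opening width is 870 mm.

Two 2013 mm tall posts with a header on top — a door frame. The left jamb is 55 mm wide at x = 0; the right jamb starts at x = 925. The clear opening is 925 − 55 = 870 mm.


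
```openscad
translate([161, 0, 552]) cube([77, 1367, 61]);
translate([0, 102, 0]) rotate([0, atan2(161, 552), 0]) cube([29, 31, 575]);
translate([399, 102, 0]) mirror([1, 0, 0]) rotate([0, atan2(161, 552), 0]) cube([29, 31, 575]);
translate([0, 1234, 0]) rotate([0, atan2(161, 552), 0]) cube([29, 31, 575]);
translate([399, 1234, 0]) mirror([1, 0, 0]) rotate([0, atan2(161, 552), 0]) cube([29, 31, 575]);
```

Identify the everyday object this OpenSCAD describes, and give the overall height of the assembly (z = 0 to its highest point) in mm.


A sawhorse. The overall height is 613 mm.

A beam across two mirrored pairs of raked legs — a sawhorse. The beam's underside is at z = 552 (matching the legs' vertical rise in atan2(161, 552)) and the beam is 61 mm tall, so its top is at 552 + 61 = 613 mm. The raked legs top out at the beam's underside, so that is the highest point.


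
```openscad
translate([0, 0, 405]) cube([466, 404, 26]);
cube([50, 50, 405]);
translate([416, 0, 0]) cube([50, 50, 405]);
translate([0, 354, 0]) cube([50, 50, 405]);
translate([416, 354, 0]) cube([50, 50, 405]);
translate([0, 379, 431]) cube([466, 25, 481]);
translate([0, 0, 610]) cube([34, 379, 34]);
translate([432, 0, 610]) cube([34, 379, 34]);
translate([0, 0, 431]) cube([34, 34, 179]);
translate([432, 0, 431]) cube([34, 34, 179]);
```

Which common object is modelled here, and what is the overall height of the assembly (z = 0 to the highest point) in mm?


A chair. The overall height is 912 mm.

A slab on four corner posts with a tall panel at the back — a chair. The seat slab sits at z = 405 with thickness 26, and the 481 mm backrest starts at the seat top, so the overall height is 405 + 26 + 481 = 912 mm.


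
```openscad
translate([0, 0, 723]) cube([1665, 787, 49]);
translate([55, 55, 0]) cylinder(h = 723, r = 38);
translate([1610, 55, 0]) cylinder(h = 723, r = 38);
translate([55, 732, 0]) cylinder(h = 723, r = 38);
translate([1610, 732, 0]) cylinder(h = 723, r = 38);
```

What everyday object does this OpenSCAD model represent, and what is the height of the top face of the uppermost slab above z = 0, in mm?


A table. The table height is 772 mm.

A 1665×787×49 slab sits at z = 723 on four Ø76 mm round legs — a table. The top surface is at 723 + 49 = 772 mm.


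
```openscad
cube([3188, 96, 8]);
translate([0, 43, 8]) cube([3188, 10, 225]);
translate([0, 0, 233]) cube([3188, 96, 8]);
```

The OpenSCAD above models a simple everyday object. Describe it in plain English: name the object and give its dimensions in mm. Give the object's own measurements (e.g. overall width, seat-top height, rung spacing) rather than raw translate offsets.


An I-beam lying along x, 3188 mm long. Overall section height 241 mm. Two flanges 96 mm wide (y) and 8 mm thick, one on the floor and one at the top; a web 10 mm thick runs between them, centred on the flange width.


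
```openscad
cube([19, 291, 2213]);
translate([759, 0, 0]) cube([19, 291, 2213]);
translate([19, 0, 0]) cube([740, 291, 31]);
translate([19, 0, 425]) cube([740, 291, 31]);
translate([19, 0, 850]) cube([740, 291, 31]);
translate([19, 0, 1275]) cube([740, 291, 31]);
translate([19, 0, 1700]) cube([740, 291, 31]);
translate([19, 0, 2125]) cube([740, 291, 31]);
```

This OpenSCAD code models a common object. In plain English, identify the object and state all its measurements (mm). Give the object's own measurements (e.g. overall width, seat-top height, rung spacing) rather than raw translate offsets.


An open bookshelf. Two side panels, each 19 mm thick, 291 mm deep and 2213 mm tall, stand 778 mm apart (outside-to-outside). Between them sit 6 shelves, each 31 mm thick and 291 mm deep, spanning the full gap between the sides. The bottom shelf rests on the floor (its underside at z = 0) and the clear gap between one shelf's top and the next shelf's underside is 394 mm.


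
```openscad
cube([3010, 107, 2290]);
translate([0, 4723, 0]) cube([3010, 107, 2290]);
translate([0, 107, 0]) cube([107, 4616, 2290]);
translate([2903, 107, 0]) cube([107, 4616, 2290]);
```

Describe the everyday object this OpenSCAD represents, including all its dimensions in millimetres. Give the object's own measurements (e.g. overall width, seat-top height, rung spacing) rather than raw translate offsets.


The wall frame of a small rectangular building: four walls, each 2290 mm tall and 107 mm thick, enclosing a footprint 3010 mm (x) by 4830 mm (y) outside-to-outside, with no floor or roof. The front and back walls (the −y and +y sides) span the full width; the two side walls fit between them.


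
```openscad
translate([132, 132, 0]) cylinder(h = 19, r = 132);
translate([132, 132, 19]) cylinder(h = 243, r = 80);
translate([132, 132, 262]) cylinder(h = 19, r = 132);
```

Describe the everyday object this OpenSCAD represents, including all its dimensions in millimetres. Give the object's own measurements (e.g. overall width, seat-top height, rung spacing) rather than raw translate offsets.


A spool: two coaxial disc flanges of radius 132 mm and thickness 19 mm, joined by a core cylinder of radius 80 mm and height 243 mm. The lower flange rests on z = 0 and the three cylinders share a vertical axis.


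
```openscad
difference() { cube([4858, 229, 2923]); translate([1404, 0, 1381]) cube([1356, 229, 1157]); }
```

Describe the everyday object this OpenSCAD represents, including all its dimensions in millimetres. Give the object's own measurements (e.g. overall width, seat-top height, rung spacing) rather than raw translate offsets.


A wall 4858 mm long (x), 229 mm thick (y), 2923 mm tall, with a rectangular window opening cut through it. The opening is 1356 mm wide and 1157 mm tall; its sill is at z = 1381 mm and its near (−x) edge is 1404 mm from the wall's −x end. The opening passes through the full wall thickness.


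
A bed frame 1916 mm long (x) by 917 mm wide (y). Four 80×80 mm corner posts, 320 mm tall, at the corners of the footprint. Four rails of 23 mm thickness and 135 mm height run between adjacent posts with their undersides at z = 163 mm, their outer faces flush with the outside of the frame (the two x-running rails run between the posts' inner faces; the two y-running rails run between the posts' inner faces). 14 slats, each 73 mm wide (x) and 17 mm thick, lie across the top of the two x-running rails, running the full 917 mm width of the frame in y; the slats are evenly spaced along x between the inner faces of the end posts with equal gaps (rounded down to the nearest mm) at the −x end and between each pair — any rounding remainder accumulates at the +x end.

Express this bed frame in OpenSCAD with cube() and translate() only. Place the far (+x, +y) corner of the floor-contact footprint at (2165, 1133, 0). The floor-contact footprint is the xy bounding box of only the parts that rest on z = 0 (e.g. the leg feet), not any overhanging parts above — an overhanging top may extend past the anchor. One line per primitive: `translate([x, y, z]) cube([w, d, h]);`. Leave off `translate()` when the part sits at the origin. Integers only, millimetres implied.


// slat z = rail_z + rail_h = 163 + 135 = 298
// slat gap = ⌊(1756 − 14·73) / 15⌋ = 48
translate([249, 216, 0]) cube([80, 80, 320]);
translate([249, 1053, 0]) cube([80, 80, 320]);
translate([2085, 216, 0]) cube([80, 80, 320]);
translate([2085, 1053, 0]) cube([80, 80, 320]);
translate([329, 216, 163]) cube([1756, 23, 135]);
translate([329, 1110, 163]) cube([1756, 23, 135]);
translate([249, 296, 163]) cube([23, 757, 135]);
translate([2142, 296, 163]) cube([23, 757, 135]);
translate([377, 216, 298]) cube([73, 917, 17]);
translate([498, 216, 298]) cube([73, 917, 17]);
translate([619, 216, 298]) cube([73, 917, 17]);
translate([740, 216, 298]) cube([73, 917, 17]);
translate([861, 216, 298]) cube([73, 917, 17]);
translate([982, 216, 298]) cube([73, 917, 17]);
translate([1103, 216, 298]) cube([73, 917, 17]);
translate([1224, 216, 298]) cube([73, 917, 17]);
translate([1345, 216, 298]) cube([73, 917, 17]);
translate([1466, 216, 298]) cube([73, 917, 17]);
translate([1587, 216, 298]) cube([73, 917, 17]);
translate([1708, 216, 298]) cube([73, 917, 17]);
translate([1829, 216, 298]) cube([73, 917, 17]);
translate([1950, 216, 298]) cube([73, 917, 17]);


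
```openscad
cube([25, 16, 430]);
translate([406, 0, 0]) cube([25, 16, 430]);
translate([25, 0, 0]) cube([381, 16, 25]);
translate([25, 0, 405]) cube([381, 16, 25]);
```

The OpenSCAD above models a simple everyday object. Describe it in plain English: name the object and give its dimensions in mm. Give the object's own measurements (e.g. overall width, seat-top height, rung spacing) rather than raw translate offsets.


A rectangular picture frame lying in the x–z plane (depth along y). The opening is 381 mm wide (x) by 380 mm tall (z), surrounded by a border 25 mm wide on all four sides. The frame is 16 mm deep and is made of two full-height vertical stiles with two horizontal rails fitted between them.


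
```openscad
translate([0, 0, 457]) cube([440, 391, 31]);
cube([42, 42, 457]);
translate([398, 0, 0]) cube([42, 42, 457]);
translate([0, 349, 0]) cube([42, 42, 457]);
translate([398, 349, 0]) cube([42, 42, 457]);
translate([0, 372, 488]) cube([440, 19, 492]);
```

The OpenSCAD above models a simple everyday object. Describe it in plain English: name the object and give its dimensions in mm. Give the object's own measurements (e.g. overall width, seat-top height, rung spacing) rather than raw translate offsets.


A chair. The seat is a 440×391×31 mm slab with its top at z = 488 mm, on four 42×42 mm corner legs (flush with the seat edges, standing on z = 0). A flat backrest 19 mm thick, 492 mm tall, spans the full seat width and rises from the seat top along its +y edge, rear face flush with the rear of the seat.


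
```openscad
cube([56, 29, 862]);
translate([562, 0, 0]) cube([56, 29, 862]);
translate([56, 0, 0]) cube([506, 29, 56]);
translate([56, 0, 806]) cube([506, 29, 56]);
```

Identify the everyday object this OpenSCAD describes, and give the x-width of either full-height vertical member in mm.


A picture frame. The border width is 56 mm.

Four thin pieces enclosing a rectangular opening — a picture frame. The two full-height stiles are 862 mm tall; the top rail sits at z = 806 and is 56 mm tall, so the border above the opening is 862 − 806 = 56 mm, matching the stile x-width.


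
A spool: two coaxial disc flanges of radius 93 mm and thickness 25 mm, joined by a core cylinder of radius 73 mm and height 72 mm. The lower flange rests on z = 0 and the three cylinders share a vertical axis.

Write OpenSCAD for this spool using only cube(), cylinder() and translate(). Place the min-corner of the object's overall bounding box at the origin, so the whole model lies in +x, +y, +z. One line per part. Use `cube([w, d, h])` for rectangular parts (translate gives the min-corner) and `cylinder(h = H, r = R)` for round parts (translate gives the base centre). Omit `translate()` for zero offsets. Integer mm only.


translate([93, 93, 0]) cylinder(h = 25, r = 93);
translate([93, 93, 25]) cylinder(h = 72, r = 73);
translate([93, 93, 97]) cylinder(h = 25, r = 93);


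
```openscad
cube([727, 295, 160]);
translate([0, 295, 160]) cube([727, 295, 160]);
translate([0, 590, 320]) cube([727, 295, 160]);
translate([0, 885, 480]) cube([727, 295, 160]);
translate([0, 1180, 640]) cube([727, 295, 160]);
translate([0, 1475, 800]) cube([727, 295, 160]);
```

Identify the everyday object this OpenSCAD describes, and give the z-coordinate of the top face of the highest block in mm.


A staircase. The total rise is 960 mm.

6 identical blocks, each offset up and back from the previous — a staircase. Each step is 160 mm tall and there are 6 of them, so the total rise is 6 × 160 = 960 mm.


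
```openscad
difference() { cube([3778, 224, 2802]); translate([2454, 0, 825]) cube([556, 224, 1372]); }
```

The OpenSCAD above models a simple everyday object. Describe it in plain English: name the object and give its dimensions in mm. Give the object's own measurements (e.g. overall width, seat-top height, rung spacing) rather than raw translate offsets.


A wall 3778 mm long (x), 224 mm thick (y), 2802 mm tall, with a rectangular window opening cut through it. The opening is 556 mm wide and 1372 mm tall; its sill is at z = 825 mm and its near (−x) edge is 2454 mm from the wall's −x end. The opening passes through the full wall thickness.


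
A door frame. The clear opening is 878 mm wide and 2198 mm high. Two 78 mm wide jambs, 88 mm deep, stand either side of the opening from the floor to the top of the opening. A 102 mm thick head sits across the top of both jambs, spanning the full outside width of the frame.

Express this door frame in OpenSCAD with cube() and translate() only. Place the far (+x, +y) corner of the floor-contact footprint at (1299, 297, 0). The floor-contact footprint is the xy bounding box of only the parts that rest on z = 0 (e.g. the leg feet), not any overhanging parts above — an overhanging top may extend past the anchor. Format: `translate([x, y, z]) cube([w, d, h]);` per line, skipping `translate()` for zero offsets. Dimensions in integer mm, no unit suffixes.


translate([265, 209, 0]) cube([78, 88, 2198]);
translate([1221, 209, 0]) cube([78, 88, 2198]);
translate([265, 209, 2198]) cube([1034, 88, 102]);


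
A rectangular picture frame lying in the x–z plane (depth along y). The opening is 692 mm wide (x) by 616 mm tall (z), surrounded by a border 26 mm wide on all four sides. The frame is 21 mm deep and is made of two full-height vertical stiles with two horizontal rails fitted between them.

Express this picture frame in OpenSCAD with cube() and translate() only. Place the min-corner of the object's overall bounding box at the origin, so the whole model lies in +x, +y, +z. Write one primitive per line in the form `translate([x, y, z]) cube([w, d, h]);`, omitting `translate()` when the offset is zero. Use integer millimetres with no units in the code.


cube([26, 21, 668]);
translate([718, 0, 0]) cube([26, 21, 668]);
translate([26, 0, 0]) cube([692, 21, 26]);
translate([26, 0, 642]) cube([692, 21, 26]);


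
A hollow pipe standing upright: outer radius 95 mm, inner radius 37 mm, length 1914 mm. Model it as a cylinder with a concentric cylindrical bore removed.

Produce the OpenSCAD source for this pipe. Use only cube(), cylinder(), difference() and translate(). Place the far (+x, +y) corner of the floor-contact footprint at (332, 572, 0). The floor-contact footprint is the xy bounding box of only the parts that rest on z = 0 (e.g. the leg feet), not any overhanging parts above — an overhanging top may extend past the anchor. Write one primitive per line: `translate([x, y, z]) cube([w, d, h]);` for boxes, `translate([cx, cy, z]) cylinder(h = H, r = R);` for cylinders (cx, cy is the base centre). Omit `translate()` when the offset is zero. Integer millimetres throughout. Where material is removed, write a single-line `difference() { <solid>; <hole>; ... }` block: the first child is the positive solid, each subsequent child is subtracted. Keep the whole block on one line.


difference() { translate([237, 477, 0]) cylinder(h = 1914, r = 95); translate([237, 477, 0]) cylinder(h = 1914, r = 37); }


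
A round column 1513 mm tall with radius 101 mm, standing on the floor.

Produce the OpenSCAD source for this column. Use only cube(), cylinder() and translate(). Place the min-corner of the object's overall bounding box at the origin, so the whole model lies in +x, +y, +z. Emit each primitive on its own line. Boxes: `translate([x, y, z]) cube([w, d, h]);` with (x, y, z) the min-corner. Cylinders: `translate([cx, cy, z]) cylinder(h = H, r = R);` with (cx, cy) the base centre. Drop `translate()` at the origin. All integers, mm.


translate([101, 101, 0]) cylinder(h = 1513, r = 101);


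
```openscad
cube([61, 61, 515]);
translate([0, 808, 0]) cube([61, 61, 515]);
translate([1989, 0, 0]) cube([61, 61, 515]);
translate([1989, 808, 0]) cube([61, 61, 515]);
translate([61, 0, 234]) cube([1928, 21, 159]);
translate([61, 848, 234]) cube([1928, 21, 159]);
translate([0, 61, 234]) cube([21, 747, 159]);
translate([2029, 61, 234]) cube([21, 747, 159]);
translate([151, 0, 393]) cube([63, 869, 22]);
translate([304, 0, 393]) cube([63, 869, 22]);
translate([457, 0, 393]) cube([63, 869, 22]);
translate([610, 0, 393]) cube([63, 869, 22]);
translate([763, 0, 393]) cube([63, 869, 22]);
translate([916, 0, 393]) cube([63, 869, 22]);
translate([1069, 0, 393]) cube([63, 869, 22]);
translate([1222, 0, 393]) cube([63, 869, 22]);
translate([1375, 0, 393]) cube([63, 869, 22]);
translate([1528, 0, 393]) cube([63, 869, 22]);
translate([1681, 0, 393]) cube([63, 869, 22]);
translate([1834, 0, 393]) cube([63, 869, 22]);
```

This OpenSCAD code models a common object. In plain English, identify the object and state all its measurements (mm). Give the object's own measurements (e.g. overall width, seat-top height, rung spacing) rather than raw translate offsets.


A bed frame 2050 mm long (x) by 869 mm wide (y). Four 61×61 mm corner posts, 515 mm tall, at the corners of the footprint. Four rails of 21 mm thickness and 159 mm height run between adjacent posts with their undersides at z = 234 mm, their outer faces flush with the outside of the frame (the two x-running rails run between the posts' inner faces; the two y-running rails run between the posts' inner faces). 12 slats, each 63 mm wide (x) and 22 mm thick, lie across the top of the two x-running rails, running the full 869 mm width of the frame in y; along x they sit between the end posts with a 90 mm gap after the −x posts and between neighbouring slats, leaving 92 mm before the +x posts.
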